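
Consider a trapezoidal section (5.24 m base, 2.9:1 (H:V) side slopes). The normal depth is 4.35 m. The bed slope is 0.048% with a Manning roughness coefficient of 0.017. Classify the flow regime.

subcritical

With bottom width b = 5.24 m and side slope z = 2.9: A = (b + zy)y = (5.24 + 2.9×4.35)×4.35 = 77.67 m²; P = b + 2y√(1+z²) = 5.24 + 2×4.35×3.068 = 31.93 m.
Hydraulic radius R = A/P = 77.67/31.93 = 2.433 m.
V = (1/n) R^(2/3) √S = (1/0.017) × 2.433^(2/3) × √0.00048 = 2.331 m/s. Hydraulic depth D_h = A/T = 77.67/30.47 = 2.549 m.
Froude number Fr = V/√(g·D_h) = 2.331/√(9.81×2.549) = 0.466, which is less than 1, so the flow is subcritical.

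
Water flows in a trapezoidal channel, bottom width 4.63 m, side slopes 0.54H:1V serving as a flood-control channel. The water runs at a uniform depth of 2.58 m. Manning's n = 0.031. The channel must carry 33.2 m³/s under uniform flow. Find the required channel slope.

With bottom width b = 4.63 m and side slope z = 0.54: A = (b + zy)y = (4.63 + 0.54×2.58)×2.58 = 15.54 m²; P = b + 2y√(1+z²) = 4.63 + 2×2.58×1.136 = 10.49 m.
Hydraulic radius R = A/P = 15.54/10.49 = 1.481 m.
From Manning's equation, S = [nQ / (1 A R^(2/3))]² = [0.031 × 33.2 / (1 × 15.54 × 1.481^(2/3))]² = 0.0026.

S = 0.0026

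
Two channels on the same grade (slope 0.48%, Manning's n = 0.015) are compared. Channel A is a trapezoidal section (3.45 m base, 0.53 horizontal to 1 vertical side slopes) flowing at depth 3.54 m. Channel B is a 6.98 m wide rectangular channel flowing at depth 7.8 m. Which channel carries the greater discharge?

Channel A: With bottom width b = 3.45 m and side slope z = 0.53: A = (b + zy)y = (3.45 + 0.53×3.54)×3.54 = 18.85 m²; P = b + 2y√(1+z²) = 3.45 + 2×3.54×1.132 = 11.46 m. Hydraulic radius R = A/P = 18.85/11.46 = 1.645 m. Q_A = (1/0.015)·18.85·1.645^(2/3)·√0.0048 = 121.3 m³/s.
Channel B: Flow area A = b·y = 6.98 × 7.8 = 54.44 m². Wetted perimeter P = b + 2y = 6.98 + 2×7.8 = 22.58 m. Hydraulic radius R = A/P = 54.44/22.58 = 2.411 m. Q_B = (1/0.015)·54.44·2.411^(2/3)·√0.0048 = 452.2 m³/s.
Q_A = 121.3 m³/s vs Q_B = 452.2 m³/s, so channel B carries more.

channel B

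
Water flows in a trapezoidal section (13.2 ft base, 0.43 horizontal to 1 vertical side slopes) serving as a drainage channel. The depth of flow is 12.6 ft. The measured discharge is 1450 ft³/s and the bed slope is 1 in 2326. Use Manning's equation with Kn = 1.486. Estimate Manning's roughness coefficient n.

With bottom width b = 13.2 ft and side slope z = 0.43: A = (b + zy)y = (13.2 + 0.43×12.6)×12.6 = 234.6 ft²; P = b + 2y√(1+z²) = 13.2 + 2×12.6×1.089 = 40.63 ft.
Hydraulic radius R = A/P = 234.6/40.63 = 5.774 ft.
Rearranging Manning's equation: n = (1.486/Q) A R^(2/3) S^(1/2) = (1.486/1450) × 234.6 × 5.774^(2/3) × √0.0004299 = 0.016.

n = 0.016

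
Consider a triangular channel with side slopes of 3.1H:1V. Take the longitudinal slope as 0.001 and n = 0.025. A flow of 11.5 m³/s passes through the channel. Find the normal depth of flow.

Manning's equation rearranged: A R^(2/3) = nQ / (1·√S) = 0.025 × 11.5 / (√0.001) = 9.092.
Trying y = 1.42 m: A R^(2/3) = 4.813 — too small.
Trying y = 2.22 m: A R^(2/3) = 15.85 — too large.
Trying y = 1.8 m: A R^(2/3) = 9.059 — ≈ 9.092.

y_n = 1.8 m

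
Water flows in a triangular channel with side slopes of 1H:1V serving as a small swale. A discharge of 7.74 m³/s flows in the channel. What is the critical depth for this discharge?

At critical depth, Q² T / (g A³) = 1, i.e. A³/T = Q²/g = 7.74²/9.81 = 6.107.
Try y = 1.32 m: A³/T = 2.004 — too small.
Try y = 1.88 m: A³/T = 11.74 — too large.
Try y = 1.65 m: A³/T = 6.115 — ≈ 6.107.

y_c = 1.65 m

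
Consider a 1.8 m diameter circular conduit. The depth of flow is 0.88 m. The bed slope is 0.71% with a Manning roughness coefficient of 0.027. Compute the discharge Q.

Q = 2.24 m³/s

For a circular section of diameter D = 1.8 m at depth y = 0.88 m, the central angle is θ = 2 arccos(1 − 2y/D) = 3.097 rad. Then A = (D²/8)(θ − sin θ) = 1.236 m² and P = Dθ/2 = 2.787 m.
Hydraulic radius R = A/P = 1.236/2.787 = 0.4435 m.
Manning's equation: Q = (1/n) A R^(2/3) S^(1/2) = (1/0.027) × 1.236 × 0.4435^(2/3) × 0.0071^(1/2) = 2.24 m³/s.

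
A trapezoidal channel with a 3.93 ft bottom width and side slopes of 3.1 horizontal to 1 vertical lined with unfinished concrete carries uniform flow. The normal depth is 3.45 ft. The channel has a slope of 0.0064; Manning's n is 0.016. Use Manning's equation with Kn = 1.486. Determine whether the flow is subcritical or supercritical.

With bottom width b = 3.93 ft and side slope z = 3.1: A = (b + zy)y = (3.93 + 3.1×3.45)×3.45 = 50.46 ft²; P = b + 2y√(1+z²) = 3.93 + 2×3.45×3.257 = 26.41 ft.
Hydraulic radius R = A/P = 50.46/26.41 = 1.911 ft.
V = (1.486/n) R^(2/3) √S = (1.486/0.016) × 1.911^(2/3) × √0.0064 = 11.44 ft/s. Hydraulic depth D_h = A/T = 50.46/25.32 = 1.993 ft.
Froude number Fr = V/√(g·D_h) = 11.44/√(32.2×1.993) = 1.43, which is greater than 1, so the flow is supercritical.

supercritical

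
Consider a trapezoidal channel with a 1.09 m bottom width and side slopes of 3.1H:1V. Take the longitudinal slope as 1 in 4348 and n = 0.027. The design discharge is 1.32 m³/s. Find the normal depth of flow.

y_n = 0.925 m

Manning's equation rearranged: A R^(2/3) = nQ / (1·√S) = 0.027 × 1.32 / (√0.00023) = 2.35.
Try y = 0.746 m: A R^(2/3) = 1.439 — short.
Try y = 0.925 m: A R^(2/3) = 2.35 — close enough.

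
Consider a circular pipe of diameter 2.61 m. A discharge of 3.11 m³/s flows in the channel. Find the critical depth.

At critical depth, Q² T / (g A³) = 1, i.e. A³/T = Q²/g = 3.11²/9.81 = 0.9859.
At y = 0.598 m: A³/T = 0.3603 — too small.
At y = 0.865 m: A³/T = 1.512 — too large.
At y = 0.775 m: A³/T = 0.9883 — matches.

y_c = 0.775 m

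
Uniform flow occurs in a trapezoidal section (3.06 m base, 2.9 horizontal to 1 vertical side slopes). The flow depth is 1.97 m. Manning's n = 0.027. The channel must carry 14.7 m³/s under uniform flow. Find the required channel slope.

With bottom width b = 3.06 m and side slope z = 2.9: A = (b + zy)y = (3.06 + 2.9×1.97)×1.97 = 17.28 m²; P = b + 2y√(1+z²) = 3.06 + 2×1.97×3.068 = 15.15 m.
Hydraulic radius R = A/P = 17.28/15.15 = 1.141 m.
From Manning's equation, S = [nQ / (1 A R^(2/3))]² = [0.027 × 14.7 / (1 × 17.28 × 1.141^(2/3))]² = 0.000442.

S = 0.000442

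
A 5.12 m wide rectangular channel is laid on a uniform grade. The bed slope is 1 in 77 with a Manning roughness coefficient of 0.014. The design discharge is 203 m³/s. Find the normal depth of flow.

y_n = 3.7 m

Manning's equation rearranged: A R^(2/3) = nQ / (1·√S) = 0.014 × 203 / (√0.01299) = 24.94.
At y = 4.43 m: A R^(2/3) = 31.32 — over.
At y = 3.05 m: A R^(2/3) = 19.47 — short.
At y = 3.7 m: A R^(2/3) = 24.97 — ≈ 24.94.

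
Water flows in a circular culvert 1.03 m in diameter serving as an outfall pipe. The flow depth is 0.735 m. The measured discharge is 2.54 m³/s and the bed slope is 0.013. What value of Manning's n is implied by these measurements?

For a circular section of diameter D = 1.03 m at depth y = 0.735 m, the central angle is θ = 2 arccos(1 − 2y/D) = 4.024 rad. Then A = (D²/8)(θ − sin θ) = 0.6361 m² and P = Dθ/2 = 2.073 m.
Hydraulic radius R = A/P = 0.6361/2.073 = 0.3069 m.
Rearranging Manning's equation: n = (1/Q) A R^(2/3) S^(1/2) = (1/2.54) × 0.6361 × 0.3069^(2/3) × √0.013 = 0.013.

n = 0.013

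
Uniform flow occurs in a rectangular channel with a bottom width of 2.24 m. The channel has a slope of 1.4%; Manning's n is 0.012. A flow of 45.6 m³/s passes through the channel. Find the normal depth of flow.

Manning's equation rearranged: A R^(2/3) = nQ / (1·√S) = 0.012 × 45.6 / (√0.014) = 4.625.
At y = 1.99 m: A R^(2/3) = 3.57 — too small.
At y = 2.96 m: A R^(2/3) = 5.774 — too large.
At y = 2.46 m: A R^(2/3) = 4.628 — ≈ 4.625.

y_n = 2.46 m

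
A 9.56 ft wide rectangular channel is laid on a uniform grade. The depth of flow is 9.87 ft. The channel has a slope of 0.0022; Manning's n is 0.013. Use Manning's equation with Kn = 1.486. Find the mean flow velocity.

V = 11.7 ft/s

Flow area A = b·y = 9.56 × 9.87 = 94.36 ft². Wetted perimeter P = b + 2y = 9.56 + 2×9.87 = 29.3 ft.
Hydraulic radius R = A/P = 94.36/29.3 = 3.22 ft.
From Manning's equation, V = (1.486/n) R^(2/3) S^(1/2) = (1.486/0.013) × 3.22^(2/3) × 0.0022^(1/2) = 11.7 ft/s.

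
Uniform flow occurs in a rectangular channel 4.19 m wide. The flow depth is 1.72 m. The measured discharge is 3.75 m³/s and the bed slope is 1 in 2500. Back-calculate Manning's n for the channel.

Flow area A = b·y = 4.19 × 1.72 = 7.207 m². Wetted perimeter P = b + 2y = 4.19 + 2×1.72 = 7.63 m.
Hydraulic radius R = A/P = 7.207/7.63 = 0.9445 m.
Rearranging Manning's equation: n = (1/Q) A R^(2/3) S^(1/2) = (1/3.75) × 7.207 × 0.9445^(2/3) × √0.0004 = 0.037.

n = 0.037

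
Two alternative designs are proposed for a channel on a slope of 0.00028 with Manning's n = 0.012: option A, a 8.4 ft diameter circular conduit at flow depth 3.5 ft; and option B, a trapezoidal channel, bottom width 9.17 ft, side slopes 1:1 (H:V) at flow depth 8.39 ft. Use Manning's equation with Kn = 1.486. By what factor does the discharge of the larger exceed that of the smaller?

12.1

Channel A: For a circular section of diameter D = 8.4 ft at depth y = 3.5 ft, the central angle is θ = 2 arccos(1 − 2y/D) = 2.807 rad. Then A = (D²/8)(θ − sin θ) = 21.86 ft² and P = Dθ/2 = 11.79 ft. Hydraulic radius R = A/P = 21.86/11.79 = 1.854 ft. Q_A = (1.486/0.012)·21.86·1.854^(2/3)·√0.00028 = 68.35 ft³/s.
Channel B: With bottom width b = 9.17 ft and side slope z = 1: A = (b + zy)y = (9.17 + 1×8.39)×8.39 = 147.3 ft²; P = b + 2y√(1+z²) = 9.17 + 2×8.39×1.414 = 32.9 ft. Hydraulic radius R = A/P = 147.3/32.9 = 4.478 ft. Q_B = (1.486/0.012)·147.3·4.478^(2/3)·√0.00028 = 829.4 ft³/s.
The larger discharge is 829.4 ft³/s and the smaller is 68.35 ft³/s; the ratio is 12.1.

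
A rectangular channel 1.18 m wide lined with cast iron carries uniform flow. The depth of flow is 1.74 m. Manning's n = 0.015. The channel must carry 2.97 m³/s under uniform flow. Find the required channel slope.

Flow area A = b·y = 1.18 × 1.74 = 2.053 m². Wetted perimeter P = b + 2y = 1.18 + 2×1.74 = 4.66 m.
Hydraulic radius R = A/P = 2.053/4.66 = 0.4406 m.
From Manning's equation, S = [nQ / (1 A R^(2/3))]² = [0.015 × 2.97 / (1 × 2.053 × 0.4406^(2/3))]² = 0.0014.

S = 0.0014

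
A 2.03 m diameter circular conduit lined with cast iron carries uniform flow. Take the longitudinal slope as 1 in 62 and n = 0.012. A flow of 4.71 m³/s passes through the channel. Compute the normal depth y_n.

Manning's equation rearranged: A R^(2/3) = nQ / (1·√S) = 0.012 × 4.71 / (√0.01613) = 0.445.
Try y = 0.53 m: A R^(2/3) = 0.3073 — too small.
Try y = 0.764 m: A R^(2/3) = 0.6202 — too large.
Try y = 0.641 m: A R^(2/3) = 0.4451 — close enough.

y_n = 0.641 m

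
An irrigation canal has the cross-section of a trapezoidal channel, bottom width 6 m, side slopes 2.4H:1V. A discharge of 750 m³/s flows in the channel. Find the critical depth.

y_c = 6.12 m

At critical depth, Q² T / (g A³) = 1, i.e. A³/T = Q²/g = 750²/9.81 = 57340.
Trying y = 4.18 m: A³/T = 11550 — too small.
Trying y = 6.12 m: A³/T = 57370 — close enough.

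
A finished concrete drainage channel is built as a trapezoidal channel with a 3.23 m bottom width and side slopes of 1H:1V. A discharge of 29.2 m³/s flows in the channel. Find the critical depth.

At critical depth, Q² T / (g A³) = 1, i.e. A³/T = Q²/g = 29.2²/9.81 = 86.92.
Try y = 1.93 m: A³/T = 139.3 — too large.
Try y = 1.69 m: A³/T = 86.97 — ≈ 86.92.

y_c = 1.69 m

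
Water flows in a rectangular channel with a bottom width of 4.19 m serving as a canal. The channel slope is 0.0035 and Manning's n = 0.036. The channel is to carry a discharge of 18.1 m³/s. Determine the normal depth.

y_n = 2.43 m

Manning's equation rearranged: A R^(2/3) = nQ / (1·√S) = 0.036 × 18.1 / (√0.0035) = 11.01.
Try y = 2.08 m: A R^(2/3) = 8.967 — too small.
Try y = 2.66 m: A R^(2/3) = 12.39 — too large.
Try y = 2.43 m: A R^(2/3) = 11.01 — matches.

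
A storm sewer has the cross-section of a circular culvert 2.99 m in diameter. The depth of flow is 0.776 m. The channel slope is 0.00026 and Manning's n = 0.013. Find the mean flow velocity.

For a circular section of diameter D = 2.99 m at depth y = 0.776 m, the central angle is θ = 2 arccos(1 − 2y/D) = 2.138 rad. Then A = (D²/8)(θ − sin θ) = 1.447 m² and P = Dθ/2 = 3.197 m.
Hydraulic radius R = A/P = 1.447/3.197 = 0.4527 m.
From Manning's equation, V = (1/n) R^(2/3) S^(1/2) = (1/0.013) × 0.4527^(2/3) × 0.00026^(1/2) = 0.731 m/s.

V = 0.731 m/s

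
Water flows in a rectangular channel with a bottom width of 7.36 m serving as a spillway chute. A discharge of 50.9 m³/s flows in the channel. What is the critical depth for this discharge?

For a rectangular channel, critical depth y_c = (q²/g)^(1/3) where q = Q/b = 50.9/7.36 = 6.916 m²/s.
So y_c = (6.916²/9.81)^(1/3) = 1.7 m.

y_c = 1.7 m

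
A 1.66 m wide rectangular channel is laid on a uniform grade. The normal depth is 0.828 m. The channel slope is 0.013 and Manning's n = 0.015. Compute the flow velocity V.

Flow area A = b·y = 1.66 × 0.828 = 1.374 m². Wetted perimeter P = b + 2y = 1.66 + 2×0.828 = 3.316 m.
Hydraulic radius R = A/P = 1.374/3.316 = 0.4145 m.
From Manning's equation, V = (1/n) R^(2/3) S^(1/2) = (1/0.015) × 0.4145^(2/3) × 0.013^(1/2) = 4.23 m/s.

V = 4.23 m/s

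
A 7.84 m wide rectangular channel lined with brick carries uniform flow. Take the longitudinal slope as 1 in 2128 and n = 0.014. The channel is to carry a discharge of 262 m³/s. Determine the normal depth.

y_n = 10.7 m

Manning's equation rearranged: A R^(2/3) = nQ / (1·√S) = 0.014 × 262 / (√0.0004699) = 169.2.
At y = 8.74 m: A R^(2/3) = 133.1 — short.
At y = 10.7 m: A R^(2/3) = 169.4 — close enough.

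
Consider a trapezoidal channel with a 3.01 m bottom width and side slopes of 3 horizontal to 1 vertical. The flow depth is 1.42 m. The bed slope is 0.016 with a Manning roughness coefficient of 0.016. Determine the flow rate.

With bottom width b = 3.01 m and side slope z = 3: A = (b + zy)y = (3.01 + 3×1.42)×1.42 = 10.32 m²; P = b + 2y√(1+z²) = 3.01 + 2×1.42×3.162 = 11.99 m.
Hydraulic radius R = A/P = 10.32/11.99 = 0.8609 m.
Manning's equation: Q = (1/n) A R^(2/3) S^(1/2) = (1/0.016) × 10.32 × 0.8609^(2/3) × 0.016^(1/2) = 73.9 m³/s.

Q = 73.9 m³/s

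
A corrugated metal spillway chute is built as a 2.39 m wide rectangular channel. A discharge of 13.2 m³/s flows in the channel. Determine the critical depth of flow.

y_c = 1.46 m

For a rectangular channel, critical depth y_c = (q²/g)^(1/3) where q = Q/b = 13.2/2.39 = 5.523 m²/s.
So y_c = (5.523²/9.81)^(1/3) = 1.46 m.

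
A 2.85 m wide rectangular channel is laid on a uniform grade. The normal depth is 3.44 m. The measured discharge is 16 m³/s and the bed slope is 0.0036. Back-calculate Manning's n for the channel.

n = 0.037

Flow area A = b·y = 2.85 × 3.44 = 9.804 m². Wetted perimeter P = b + 2y = 2.85 + 2×3.44 = 9.73 m.
Hydraulic radius R = A/P = 9.804/9.73 = 1.008 m.
Rearranging Manning's equation: n = (1/Q) A R^(2/3) S^(1/2) = (1/16) × 9.804 × 1.008^(2/3) × √0.0036 = 0.037.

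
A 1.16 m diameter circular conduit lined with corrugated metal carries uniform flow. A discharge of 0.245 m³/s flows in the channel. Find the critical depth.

At critical depth, Q² T / (g A³) = 1, i.e. A³/T = Q²/g = 0.245²/9.81 = 0.006119.
Trying y = 0.232 m: A³/T = 0.003671 — too small.
Trying y = 0.296 m: A³/T = 0.009509 — too large.
Trying y = 0.264 m: A³/T = 0.006086 — ≈ 0.006119.

y_c = 0.264 m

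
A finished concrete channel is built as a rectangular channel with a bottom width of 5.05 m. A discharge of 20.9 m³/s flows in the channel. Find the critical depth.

For a rectangular channel, critical depth y_c = (q²/g)^(1/3) where q = Q/b = 20.9/5.05 = 4.139 m²/s.
So y_c = (4.139²/9.81)^(1/3) = 1.2 m.

y_c = 1.2 m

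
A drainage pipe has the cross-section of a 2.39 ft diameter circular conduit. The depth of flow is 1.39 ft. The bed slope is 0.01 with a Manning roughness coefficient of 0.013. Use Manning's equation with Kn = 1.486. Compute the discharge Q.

Q = 23.3 ft³/s

For a circular section of diameter D = 2.39 ft at depth y = 1.39 ft, the central angle is θ = 2 arccos(1 − 2y/D) = 3.469 rad. Then A = (D²/8)(θ − sin θ) = 2.707 ft² and P = Dθ/2 = 4.146 ft.
Hydraulic radius R = A/P = 2.707/4.146 = 0.653 ft.
Manning's equation: Q = (1.486/n) A R^(2/3) S^(1/2) = (1.486/0.013) × 2.707 × 0.653^(2/3) × 0.01^(1/2) = 23.3 ft³/s.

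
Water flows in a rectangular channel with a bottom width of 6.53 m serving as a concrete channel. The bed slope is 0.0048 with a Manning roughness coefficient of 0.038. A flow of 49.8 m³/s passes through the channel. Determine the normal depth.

y_n = 3.08 m

Manning's equation rearranged: A R^(2/3) = nQ / (1·√S) = 0.038 × 49.8 / (√0.0048) = 27.31.
Try y = 3.71 m: A R^(2/3) = 35 — too large.
Try y = 3.08 m: A R^(2/3) = 27.34 — ≈ 27.31.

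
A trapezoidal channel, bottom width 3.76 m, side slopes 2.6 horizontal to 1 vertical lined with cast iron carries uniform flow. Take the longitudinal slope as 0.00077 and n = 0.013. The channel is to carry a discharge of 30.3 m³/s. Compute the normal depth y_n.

Manning's equation rearranged: A R^(2/3) = nQ / (1·√S) = 0.013 × 30.3 / (√0.00077) = 14.2.
Try y = 1.93 m: A R^(2/3) = 18.78 — too large.
Try y = 1.18 m: A R^(2/3) = 6.825 — too small.
Try y = 1.69 m: A R^(2/3) = 14.2 — close enough.

y_n = 1.69 m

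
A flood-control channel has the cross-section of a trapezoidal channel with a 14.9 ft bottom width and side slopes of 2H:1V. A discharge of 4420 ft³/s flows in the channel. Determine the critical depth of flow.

At critical depth, Q² T / (g A³) = 1, i.e. A³/T = Q²/g = 4420²/32.2 = 606700.
At y = 7.41 ft: A³/T = 239800 — too small.
At y = 11.5 ft: A³/T = 1360000 — too large.
At y = 9.4 ft: A³/T = 605500 — matches.

y_c = 9.4 ft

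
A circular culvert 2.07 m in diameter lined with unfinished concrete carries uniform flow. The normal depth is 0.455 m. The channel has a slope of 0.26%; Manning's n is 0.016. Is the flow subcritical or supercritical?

subcritical

For a circular section of diameter D = 2.07 m at depth y = 0.455 m, the central angle is θ = 2 arccos(1 − 2y/D) = 1.952 rad. Then A = (D²/8)(θ − sin θ) = 0.5483 m² and P = Dθ/2 = 2.02 m.
Hydraulic radius R = A/P = 0.5483/2.02 = 0.2714 m.
V = (1/n) R^(2/3) √S = (1/0.016) × 0.2714^(2/3) × √0.0026 = 1.336 m/s. Hydraulic depth D_h = A/T = 0.5483/1.714 = 0.3198 m.
Froude number Fr = V/√(g·D_h) = 1.336/√(9.81×0.3198) = 0.754, which is less than 1, so the flow is subcritical.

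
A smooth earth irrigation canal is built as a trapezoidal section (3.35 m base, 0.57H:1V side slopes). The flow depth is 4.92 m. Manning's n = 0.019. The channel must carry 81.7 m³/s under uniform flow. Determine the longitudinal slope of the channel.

S = 0.001

With bottom width b = 3.35 m and side slope z = 0.57: A = (b + zy)y = (3.35 + 0.57×4.92)×4.92 = 30.28 m²; P = b + 2y√(1+z²) = 3.35 + 2×4.92×1.151 = 14.68 m.
Hydraulic radius R = A/P = 30.28/14.68 = 2.063 m.
From Manning's equation, S = [nQ / (1 A R^(2/3))]² = [0.019 × 81.7 / (1 × 30.28 × 2.063^(2/3))]² = 0.001.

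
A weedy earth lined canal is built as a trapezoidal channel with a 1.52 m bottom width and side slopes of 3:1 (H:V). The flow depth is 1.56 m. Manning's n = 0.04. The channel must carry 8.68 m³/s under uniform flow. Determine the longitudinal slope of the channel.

With bottom width b = 1.52 m and side slope z = 3: A = (b + zy)y = (1.52 + 3×1.56)×1.56 = 9.672 m²; P = b + 2y√(1+z²) = 1.52 + 2×1.56×3.162 = 11.39 m.
Hydraulic radius R = A/P = 9.672/11.39 = 0.8494 m.
From Manning's equation, S = [nQ / (1 A R^(2/3))]² = [0.04 × 8.68 / (1 × 9.672 × 0.8494^(2/3))]² = 0.0016.

S = 0.0016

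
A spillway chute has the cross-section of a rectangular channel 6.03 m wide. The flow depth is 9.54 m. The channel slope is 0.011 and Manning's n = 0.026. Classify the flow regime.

subcritical

Flow area A = b·y = 6.03 × 9.54 = 57.53 m². Wetted perimeter P = b + 2y = 6.03 + 2×9.54 = 25.11 m.
Hydraulic radius R = A/P = 57.53/25.11 = 2.291 m.
V = (1/n) R^(2/3) √S = (1/0.026) × 2.291^(2/3) × √0.011 = 7.01 m/s. Hydraulic depth D_h = A/T = 57.53/6.03 = 9.54 m.
Froude number Fr = V/√(g·D_h) = 7.01/√(9.81×9.54) = 0.725, which is less than 1, so the flow is subcritical.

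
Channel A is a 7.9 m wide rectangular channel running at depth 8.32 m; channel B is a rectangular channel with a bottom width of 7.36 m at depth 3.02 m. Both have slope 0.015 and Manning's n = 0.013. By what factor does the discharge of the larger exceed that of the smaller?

Channel A: Flow area A = b·y = 7.9 × 8.32 = 65.73 m². Wetted perimeter P = b + 2y = 7.9 + 2×8.32 = 24.54 m. Hydraulic radius R = A/P = 65.73/24.54 = 2.678 m. Q_A = (1/0.013)·65.73·2.678^(2/3)·√0.015 = 1194 m³/s.
Channel B: Flow area A = b·y = 7.36 × 3.02 = 22.23 m². Wetted perimeter P = b + 2y = 7.36 + 2×3.02 = 13.4 m. Hydraulic radius R = A/P = 22.23/13.4 = 1.659 m. Q_B = (1/0.013)·22.23·1.659^(2/3)·√0.015 = 293.4 m³/s.
The larger discharge is 1194 m³/s and the smaller is 293.4 m³/s; the ratio is 4.07.

4.07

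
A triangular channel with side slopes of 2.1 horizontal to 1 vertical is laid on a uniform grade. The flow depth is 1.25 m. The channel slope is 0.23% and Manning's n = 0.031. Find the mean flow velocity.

V = 1.06 m/s

For a triangular section with side slope z = 2.1: A = zy² = 2.1×1.25² = 3.281 m²; P = 2y√(1+z²) = 2×1.25×2.326 = 5.815 m.
Hydraulic radius R = A/P = 3.281/5.815 = 0.5643 m.
From Manning's equation, V = (1/n) R^(2/3) S^(1/2) = (1/0.031) × 0.5643^(2/3) × 0.0023^(1/2) = 1.06 m/s.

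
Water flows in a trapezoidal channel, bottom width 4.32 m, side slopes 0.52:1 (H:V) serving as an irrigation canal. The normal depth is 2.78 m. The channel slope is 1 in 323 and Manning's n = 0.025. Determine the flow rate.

With bottom width b = 4.32 m and side slope z = 0.52: A = (b + zy)y = (4.32 + 0.52×2.78)×2.78 = 16.03 m²; P = b + 2y√(1+z²) = 4.32 + 2×2.78×1.127 = 10.59 m.
Hydraulic radius R = A/P = 16.03/10.59 = 1.514 m.
Manning's equation: Q = (1/n) A R^(2/3) S^(1/2) = (1/0.025) × 16.03 × 1.514^(2/3) × 0.003096^(1/2) = 47 m³/s.

Q = 47 m³/s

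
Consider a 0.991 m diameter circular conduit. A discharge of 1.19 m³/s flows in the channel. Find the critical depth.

y_c = 0.629 m

At critical depth, Q² T / (g A³) = 1, i.e. A³/T = Q²/g = 1.19²/9.81 = 0.1444.
Try y = 0.463 m: A³/T = 0.04466 — too small.
Try y = 0.629 m: A³/T = 0.1442 — matches.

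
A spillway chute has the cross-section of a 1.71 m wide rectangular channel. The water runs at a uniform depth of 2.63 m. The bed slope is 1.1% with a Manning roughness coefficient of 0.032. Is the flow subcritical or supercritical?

subcritical

Flow area A = b·y = 1.71 × 2.63 = 4.497 m². Wetted perimeter P = b + 2y = 1.71 + 2×2.63 = 6.97 m.
Hydraulic radius R = A/P = 4.497/6.97 = 0.6452 m.
V = (1/n) R^(2/3) √S = (1/0.032) × 0.6452^(2/3) × √0.011 = 2.447 m/s. Hydraulic depth D_h = A/T = 4.497/1.71 = 2.63 m.
Froude number Fr = V/√(g·D_h) = 2.447/√(9.81×2.63) = 0.482, which is less than 1, so the flow is subcritical.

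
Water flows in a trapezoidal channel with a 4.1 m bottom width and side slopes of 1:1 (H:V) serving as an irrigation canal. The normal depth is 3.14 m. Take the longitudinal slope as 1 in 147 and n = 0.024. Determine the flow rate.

With bottom width b = 4.1 m and side slope z = 1: A = (b + zy)y = (4.1 + 1×3.14)×3.14 = 22.73 m²; P = b + 2y√(1+z²) = 4.1 + 2×3.14×1.414 = 12.98 m.
Hydraulic radius R = A/P = 22.73/12.98 = 1.751 m.
Manning's equation: Q = (1/n) A R^(2/3) S^(1/2) = (1/0.024) × 22.73 × 1.751^(2/3) × 0.006803^(1/2) = 114 m³/s.

Q = 114 m³/s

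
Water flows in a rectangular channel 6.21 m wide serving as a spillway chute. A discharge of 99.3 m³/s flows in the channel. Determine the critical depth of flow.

y_c = 2.96 m

For a rectangular channel, critical depth y_c = (q²/g)^(1/3) where q = Q/b = 99.3/6.21 = 15.99 m²/s.
So y_c = (15.99²/9.81)^(1/3) = 2.96 m.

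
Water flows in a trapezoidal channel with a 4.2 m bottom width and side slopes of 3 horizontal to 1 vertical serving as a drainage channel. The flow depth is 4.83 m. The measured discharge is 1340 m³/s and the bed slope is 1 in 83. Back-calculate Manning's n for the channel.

n = 0.014

With bottom width b = 4.2 m and side slope z = 3: A = (b + zy)y = (4.2 + 3×4.83)×4.83 = 90.27 m²; P = b + 2y√(1+z²) = 4.2 + 2×4.83×3.162 = 34.75 m.
Hydraulic radius R = A/P = 90.27/34.75 = 2.598 m.
Rearranging Manning's equation: n = (1/Q) A R^(2/3) S^(1/2) = (1/1340) × 90.27 × 2.598^(2/3) × √0.01205 = 0.014.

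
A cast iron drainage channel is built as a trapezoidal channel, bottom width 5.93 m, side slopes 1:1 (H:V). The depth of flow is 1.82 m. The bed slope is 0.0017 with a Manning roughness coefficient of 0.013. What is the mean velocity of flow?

V = 3.73 m/s

With bottom width b = 5.93 m and side slope z = 1: A = (b + zy)y = (5.93 + 1×1.82)×1.82 = 14.11 m²; P = b + 2y√(1+z²) = 5.93 + 2×1.82×1.414 = 11.08 m.
Hydraulic radius R = A/P = 14.11/11.08 = 1.273 m.
From Manning's equation, V = (1/n) R^(2/3) S^(1/2) = (1/0.013) × 1.273^(2/3) × 0.0017^(1/2) = 3.73 m/s.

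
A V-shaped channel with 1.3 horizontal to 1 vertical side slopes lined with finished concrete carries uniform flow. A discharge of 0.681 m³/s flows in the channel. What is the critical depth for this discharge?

At critical depth, Q² T / (g A³) = 1, i.e. A³/T = Q²/g = 0.681²/9.81 = 0.04727.
Trying y = 0.465 m: A³/T = 0.01837 — short.
Trying y = 0.676 m: A³/T = 0.1193 — over.
Trying y = 0.562 m: A³/T = 0.04737 — ≈ 0.04727.

y_c = 0.562 m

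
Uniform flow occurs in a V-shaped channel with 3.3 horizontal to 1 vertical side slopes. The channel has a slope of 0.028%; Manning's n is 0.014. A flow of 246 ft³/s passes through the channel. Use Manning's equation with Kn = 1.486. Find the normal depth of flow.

y_n = 4.88 ft

Manning's equation rearranged: A R^(2/3) = nQ / (1.486·√S) = 0.014 × 246 / (1.486 × √0.00028) = 138.5.
Trying y = 3.94 ft: A R^(2/3) = 78.18 — short.
Trying y = 4.88 ft: A R^(2/3) = 138.3 — ≈ 138.5.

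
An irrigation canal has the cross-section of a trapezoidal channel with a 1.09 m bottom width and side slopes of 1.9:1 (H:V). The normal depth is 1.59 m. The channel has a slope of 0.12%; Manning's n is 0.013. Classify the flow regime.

With bottom width b = 1.09 m and side slope z = 1.9: A = (b + zy)y = (1.09 + 1.9×1.59)×1.59 = 6.536 m²; P = b + 2y√(1+z²) = 1.09 + 2×1.59×2.147 = 7.918 m.
Hydraulic radius R = A/P = 6.536/7.918 = 0.8255 m.
V = (1/n) R^(2/3) √S = (1/0.013) × 0.8255^(2/3) × √0.0012 = 2.345 m/s. Hydraulic depth D_h = A/T = 6.536/7.132 = 0.9165 m.
Froude number Fr = V/√(g·D_h) = 2.345/√(9.81×0.9165) = 0.782, which is less than 1, so the flow is subcritical.

subcritical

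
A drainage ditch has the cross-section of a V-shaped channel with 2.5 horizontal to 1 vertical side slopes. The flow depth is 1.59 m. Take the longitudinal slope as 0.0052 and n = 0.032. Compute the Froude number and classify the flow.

subcritical

For a triangular section with side slope z = 2.5: A = zy² = 2.5×1.59² = 6.32 m²; P = 2y√(1+z²) = 2×1.59×2.693 = 8.562 m.
Hydraulic radius R = A/P = 6.32/8.562 = 0.7381 m.
V = (1/n) R^(2/3) √S = (1/0.032) × 0.7381^(2/3) × √0.0052 = 1.841 m/s. Hydraulic depth D_h = A/T = 6.32/7.95 = 0.795 m.
Froude number Fr = V/√(g·D_h) = 1.841/√(9.81×0.795) = 0.659, which is less than 1, so the flow is subcritical.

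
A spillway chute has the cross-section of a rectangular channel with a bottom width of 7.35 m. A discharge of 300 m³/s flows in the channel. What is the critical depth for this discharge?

For a rectangular channel, critical depth y_c = (q²/g)^(1/3) where q = Q/b = 300/7.35 = 40.82 m²/s.
So y_c = (40.82²/9.81)^(1/3) = 5.54 m.

y_c = 5.54 m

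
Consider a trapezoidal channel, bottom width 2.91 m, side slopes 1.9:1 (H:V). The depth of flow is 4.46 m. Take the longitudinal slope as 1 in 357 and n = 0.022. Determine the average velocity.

V = 4.19 m/s

With bottom width b = 2.91 m and side slope z = 1.9: A = (b + zy)y = (2.91 + 1.9×4.46)×4.46 = 50.77 m²; P = b + 2y√(1+z²) = 2.91 + 2×4.46×2.147 = 22.06 m.
Hydraulic radius R = A/P = 50.77/22.06 = 2.301 m.
From Manning's equation, V = (1/n) R^(2/3) S^(1/2) = (1/0.022) × 2.301^(2/3) × 0.002801^(1/2) = 4.19 m/s.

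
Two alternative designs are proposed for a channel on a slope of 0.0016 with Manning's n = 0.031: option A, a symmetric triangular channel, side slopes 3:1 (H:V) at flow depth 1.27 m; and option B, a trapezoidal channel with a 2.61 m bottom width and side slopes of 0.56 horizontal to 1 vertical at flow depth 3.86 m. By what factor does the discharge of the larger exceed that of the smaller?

7.32

Channel A: For a triangular section with side slope z = 3: A = zy² = 3×1.27² = 4.839 m²; P = 2y√(1+z²) = 2×1.27×3.162 = 8.032 m. Hydraulic radius R = A/P = 4.839/8.032 = 0.6024 m. Q_A = (1/0.031)·4.839·0.6024^(2/3)·√0.0016 = 4.453 m³/s.
Channel B: With bottom width b = 2.61 m and side slope z = 0.56: A = (b + zy)y = (2.61 + 0.56×3.86)×3.86 = 18.42 m²; P = b + 2y√(1+z²) = 2.61 + 2×3.86×1.146 = 11.46 m. Hydraulic radius R = A/P = 18.42/11.46 = 1.607 m. Q_B = (1/0.031)·18.42·1.607^(2/3)·√0.0016 = 32.61 m³/s.
The larger discharge is 32.61 m³/s and the smaller is 4.453 m³/s; the ratio is 7.32.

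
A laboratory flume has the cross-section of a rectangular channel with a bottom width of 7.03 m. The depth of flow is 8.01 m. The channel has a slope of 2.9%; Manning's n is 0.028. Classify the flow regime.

supercritical

Flow area A = b·y = 7.03 × 8.01 = 56.31 m². Wetted perimeter P = b + 2y = 7.03 + 2×8.01 = 23.05 m.
Hydraulic radius R = A/P = 56.31/23.05 = 2.443 m.
V = (1/n) R^(2/3) √S = (1/0.028) × 2.443^(2/3) × √0.029 = 11.03 m/s. Hydraulic depth D_h = A/T = 56.31/7.03 = 8.01 m.
Froude number Fr = V/√(g·D_h) = 11.03/√(9.81×8.01) = 1.24, which is greater than 1, so the flow is supercritical.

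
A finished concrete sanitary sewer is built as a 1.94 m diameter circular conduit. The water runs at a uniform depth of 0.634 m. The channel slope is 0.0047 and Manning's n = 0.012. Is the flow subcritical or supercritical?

For a circular section of diameter D = 1.94 m at depth y = 0.634 m, the central angle is θ = 2 arccos(1 − 2y/D) = 2.434 rad. Then A = (D²/8)(θ − sin θ) = 0.8394 m² and P = Dθ/2 = 2.361 m.
Hydraulic radius R = A/P = 0.8394/2.361 = 0.3555 m.
V = (1/n) R^(2/3) √S = (1/0.012) × 0.3555^(2/3) × √0.0047 = 2.867 m/s. Hydraulic depth D_h = A/T = 0.8394/1.82 = 0.4612 m.
Froude number Fr = V/√(g·D_h) = 2.867/√(9.81×0.4612) = 1.35, which is greater than 1, so the flow is supercritical.

supercritical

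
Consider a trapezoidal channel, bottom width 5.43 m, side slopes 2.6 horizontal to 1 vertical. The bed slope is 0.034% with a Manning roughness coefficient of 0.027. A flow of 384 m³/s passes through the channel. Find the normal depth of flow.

y_n = 8.1 m

Manning's equation rearranged: A R^(2/3) = nQ / (1·√S) = 0.027 × 384 / (√0.00034) = 562.3.
Try y = 6.77 m: A R^(2/3) = 367.2 — short.
Try y = 8.1 m: A R^(2/3) = 562.5 — ≈ 562.3.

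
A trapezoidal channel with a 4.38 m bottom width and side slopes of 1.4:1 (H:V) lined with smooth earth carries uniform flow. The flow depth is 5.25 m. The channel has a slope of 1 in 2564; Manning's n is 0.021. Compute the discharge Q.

Q = 114 m³/s

With bottom width b = 4.38 m and side slope z = 1.4: A = (b + zy)y = (4.38 + 1.4×5.25)×5.25 = 61.58 m²; P = b + 2y√(1+z²) = 4.38 + 2×5.25×1.72 = 22.44 m.
Hydraulic radius R = A/P = 61.58/22.44 = 2.744 m.
Manning's equation: Q = (1/n) A R^(2/3) S^(1/2) = (1/0.021) × 61.58 × 2.744^(2/3) × 0.00039^(1/2) = 114 m³/s.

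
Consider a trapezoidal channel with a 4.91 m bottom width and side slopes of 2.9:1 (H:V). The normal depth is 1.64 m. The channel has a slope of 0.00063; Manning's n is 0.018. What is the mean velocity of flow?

With bottom width b = 4.91 m and side slope z = 2.9: A = (b + zy)y = (4.91 + 2.9×1.64)×1.64 = 15.85 m²; P = b + 2y√(1+z²) = 4.91 + 2×1.64×3.068 = 14.97 m.
Hydraulic radius R = A/P = 15.85/14.97 = 1.059 m.
From Manning's equation, V = (1/n) R^(2/3) S^(1/2) = (1/0.018) × 1.059^(2/3) × 0.00063^(1/2) = 1.45 m/s.

V = 1.45 m/s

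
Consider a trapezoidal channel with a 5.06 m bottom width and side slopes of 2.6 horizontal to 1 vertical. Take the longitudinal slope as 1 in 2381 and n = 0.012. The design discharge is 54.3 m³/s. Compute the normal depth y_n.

y_n = 2.29 m

Manning's equation rearranged: A R^(2/3) = nQ / (1·√S) = 0.012 × 54.3 / (√0.00042) = 31.8.
Trying y = 1.99 m: A R^(2/3) = 23.77 — short.
Trying y = 2.29 m: A R^(2/3) = 31.8 — matches.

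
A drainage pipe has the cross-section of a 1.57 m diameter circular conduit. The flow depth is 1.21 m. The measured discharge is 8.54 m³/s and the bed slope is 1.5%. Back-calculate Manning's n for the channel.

For a circular section of diameter D = 1.57 m at depth y = 1.21 m, the central angle is θ = 2 arccos(1 − 2y/D) = 4.286 rad. Then A = (D²/8)(θ − sin θ) = 1.601 m² and P = Dθ/2 = 3.364 m.
Hydraulic radius R = A/P = 1.601/3.364 = 0.4759 m.
Rearranging Manning's equation: n = (1/Q) A R^(2/3) S^(1/2) = (1/8.54) × 1.601 × 0.4759^(2/3) × √0.015 = 0.014.

n = 0.014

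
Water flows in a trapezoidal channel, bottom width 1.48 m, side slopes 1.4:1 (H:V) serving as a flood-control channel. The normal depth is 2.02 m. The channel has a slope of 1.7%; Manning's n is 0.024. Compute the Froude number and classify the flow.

With bottom width b = 1.48 m and side slope z = 1.4: A = (b + zy)y = (1.48 + 1.4×2.02)×2.02 = 8.702 m²; P = b + 2y√(1+z²) = 1.48 + 2×2.02×1.72 = 8.431 m.
Hydraulic radius R = A/P = 8.702/8.431 = 1.032 m.
V = (1/n) R^(2/3) √S = (1/0.024) × 1.032^(2/3) × √0.017 = 5.549 m/s. Hydraulic depth D_h = A/T = 8.702/7.136 = 1.219 m.
Froude number Fr = V/√(g·D_h) = 5.549/√(9.81×1.219) = 1.6, which is greater than 1, so the flow is supercritical.

supercritical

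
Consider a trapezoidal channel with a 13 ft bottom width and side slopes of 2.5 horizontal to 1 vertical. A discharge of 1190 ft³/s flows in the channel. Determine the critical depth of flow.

At critical depth, Q² T / (g A³) = 1, i.e. A³/T = Q²/g = 1190²/32.2 = 43980.
Try y = 3.75 ft: A³/T = 18610 — short.
Try y = 5.67 ft: A³/T = 88470 — over.
Try y = 4.72 ft: A³/T = 43820 — ≈ 43980.

y_c = 4.72 ft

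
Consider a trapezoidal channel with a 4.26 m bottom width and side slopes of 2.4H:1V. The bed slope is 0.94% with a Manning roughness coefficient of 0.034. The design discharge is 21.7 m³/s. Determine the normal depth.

Manning's equation rearranged: A R^(2/3) = nQ / (1·√S) = 0.034 × 21.7 / (√0.0094) = 7.61.
Try y = 1.33 m: A R^(2/3) = 9.148 — high.
Try y = 1.01 m: A R^(2/3) = 5.371 — low.
Try y = 1.21 m: A R^(2/3) = 7.603 — close enough.

y_n = 1.21 m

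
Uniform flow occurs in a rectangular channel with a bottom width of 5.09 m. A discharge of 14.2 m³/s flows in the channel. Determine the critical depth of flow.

y_c = 0.926 m

For a rectangular channel, critical depth y_c = (q²/g)^(1/3) where q = Q/b = 14.2/5.09 = 2.79 m²/s.
So y_c = (2.79²/9.81)^(1/3) = 0.926 m.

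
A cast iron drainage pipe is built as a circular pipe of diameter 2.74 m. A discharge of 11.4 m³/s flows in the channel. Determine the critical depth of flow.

y_c = 1.5 m

At critical depth, Q² T / (g A³) = 1, i.e. A³/T = Q²/g = 11.4²/9.81 = 13.25.
Trying y = 1.18 m: A³/T = 5.283 — too small.
Trying y = 1.67 m: A³/T = 19.94 — too large.
Trying y = 1.5 m: A³/T = 13.22 — matches.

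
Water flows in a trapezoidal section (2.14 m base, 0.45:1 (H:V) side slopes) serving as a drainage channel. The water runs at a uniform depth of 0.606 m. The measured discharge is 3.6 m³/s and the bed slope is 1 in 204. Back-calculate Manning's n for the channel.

n = 0.016

With bottom width b = 2.14 m and side slope z = 0.45: A = (b + zy)y = (2.14 + 0.45×0.606)×0.606 = 1.462 m²; P = b + 2y√(1+z²) = 2.14 + 2×0.606×1.097 = 3.469 m.
Hydraulic radius R = A/P = 1.462/3.469 = 0.4215 m.
Rearranging Manning's equation: n = (1/Q) A R^(2/3) S^(1/2) = (1/3.6) × 1.462 × 0.4215^(2/3) × √0.004902 = 0.016.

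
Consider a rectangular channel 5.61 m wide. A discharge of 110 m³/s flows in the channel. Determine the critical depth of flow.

For a rectangular channel, critical depth y_c = (q²/g)^(1/3) where q = Q/b = 110/5.61 = 19.61 m²/s.
So y_c = (19.61²/9.81)^(1/3) = 3.4 m.

y_c = 3.4 m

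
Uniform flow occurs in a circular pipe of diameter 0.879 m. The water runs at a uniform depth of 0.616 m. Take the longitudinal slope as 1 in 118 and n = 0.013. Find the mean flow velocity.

For a circular section of diameter D = 0.879 m at depth y = 0.616 m, the central angle is θ = 2 arccos(1 − 2y/D) = 3.968 rad. Then A = (D²/8)(θ − sin θ) = 0.4543 m² and P = Dθ/2 = 1.744 m.
Hydraulic radius R = A/P = 0.4543/1.744 = 0.2605 m.
From Manning's equation, V = (1/n) R^(2/3) S^(1/2) = (1/0.013) × 0.2605^(2/3) × 0.008475^(1/2) = 2.89 m/s.

V = 2.89 m/s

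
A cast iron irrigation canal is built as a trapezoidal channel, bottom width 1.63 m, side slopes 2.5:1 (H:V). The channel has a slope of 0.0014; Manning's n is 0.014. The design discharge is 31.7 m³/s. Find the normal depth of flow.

y_n = 1.87 m

Manning's equation rearranged: A R^(2/3) = nQ / (1·√S) = 0.014 × 31.7 / (√0.0014) = 11.86.
At y = 1.32 m: A R^(2/3) = 5.347 — short.
At y = 2.09 m: A R^(2/3) = 15.38 — over.
At y = 1.87 m: A R^(2/3) = 11.85 — close enough.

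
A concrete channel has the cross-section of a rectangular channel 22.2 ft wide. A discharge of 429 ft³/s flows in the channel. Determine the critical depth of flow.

y_c = 2.26 ft

For a rectangular channel, critical depth y_c = (q²/g)^(1/3) where q = Q/b = 429/22.2 = 19.32 ft²/s.
So y_c = (19.32²/32.2)^(1/3) = 2.26 ft.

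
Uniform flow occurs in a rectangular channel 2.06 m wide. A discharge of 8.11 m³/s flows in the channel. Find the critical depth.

For a rectangular channel, critical depth y_c = (q²/g)^(1/3) where q = Q/b = 8.11/2.06 = 3.937 m²/s.
So y_c = (3.937²/9.81)^(1/3) = 1.16 m.

y_c = 1.16 m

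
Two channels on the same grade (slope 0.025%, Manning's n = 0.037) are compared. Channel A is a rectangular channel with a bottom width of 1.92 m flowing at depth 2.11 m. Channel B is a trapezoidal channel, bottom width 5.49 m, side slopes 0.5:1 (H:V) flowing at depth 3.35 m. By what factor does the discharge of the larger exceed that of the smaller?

Channel A: Flow area A = b·y = 1.92 × 2.11 = 4.051 m². Wetted perimeter P = b + 2y = 1.92 + 2×2.11 = 6.14 m. Hydraulic radius R = A/P = 4.051/6.14 = 0.6598 m. Q_A = (1/0.037)·4.051·0.6598^(2/3)·√0.00025 = 1.312 m³/s.
Channel B: With bottom width b = 5.49 m and side slope z = 0.5: A = (b + zy)y = (5.49 + 0.5×3.35)×3.35 = 24 m²; P = b + 2y√(1+z²) = 5.49 + 2×3.35×1.118 = 12.98 m. Hydraulic radius R = A/P = 24/12.98 = 1.849 m. Q_B = (1/0.037)·24·1.849^(2/3)·√0.00025 = 15.45 m³/s.
The larger discharge is 15.45 m³/s and the smaller is 1.312 m³/s; the ratio is 11.8.

11.8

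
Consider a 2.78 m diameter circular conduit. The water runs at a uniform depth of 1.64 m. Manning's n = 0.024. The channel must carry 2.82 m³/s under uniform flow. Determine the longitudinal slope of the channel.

For a circular section of diameter D = 2.78 m at depth y = 1.64 m, the central angle is θ = 2 arccos(1 − 2y/D) = 3.503 rad. Then A = (D²/8)(θ − sin θ) = 3.726 m² and P = Dθ/2 = 4.87 m.
Hydraulic radius R = A/P = 3.726/4.87 = 0.7652 m.
From Manning's equation, S = [nQ / (1 A R^(2/3))]² = [0.024 × 2.82 / (1 × 3.726 × 0.7652^(2/3))]² = 0.000471.

S = 0.000471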